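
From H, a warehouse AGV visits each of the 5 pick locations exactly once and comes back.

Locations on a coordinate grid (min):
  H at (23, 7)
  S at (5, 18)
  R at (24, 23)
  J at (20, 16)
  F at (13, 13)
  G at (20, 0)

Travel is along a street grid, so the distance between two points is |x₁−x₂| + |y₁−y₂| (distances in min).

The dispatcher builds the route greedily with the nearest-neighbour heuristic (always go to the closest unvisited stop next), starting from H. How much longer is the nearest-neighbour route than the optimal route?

2 min longer than the optimal tour.

H: G=10, J=12, F=16, R=17, S=29 ⇒ G
G: J=16, F=20, R=27, S=33 ⇒ J
J: F=10, R=11, S=17 ⇒ F
F: S=13, R=21 ⇒ S
S: R=24 ⇒ R
NN route H → G → J → F → S → R → H costs 90.
Optimal: H → R → J → S → F → G → H costs 88 (by enumerating all 60 distinct tours).
Excess = 90 − 88 = 2.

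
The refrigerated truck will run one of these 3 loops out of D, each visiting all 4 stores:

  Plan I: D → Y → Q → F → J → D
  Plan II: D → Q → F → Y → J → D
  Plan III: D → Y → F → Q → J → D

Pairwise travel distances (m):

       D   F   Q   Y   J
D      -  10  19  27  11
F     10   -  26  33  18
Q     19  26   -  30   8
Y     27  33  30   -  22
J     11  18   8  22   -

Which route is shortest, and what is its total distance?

Shortest is Plan III, total 105 m.

Plan I: 27 + 30 + 26 + 18 + 11 = 112
Plan II: 19 + 26 + 33 + 22 + 11 = 111
Plan III: 27 + 33 + 26 + 8 + 11 = 105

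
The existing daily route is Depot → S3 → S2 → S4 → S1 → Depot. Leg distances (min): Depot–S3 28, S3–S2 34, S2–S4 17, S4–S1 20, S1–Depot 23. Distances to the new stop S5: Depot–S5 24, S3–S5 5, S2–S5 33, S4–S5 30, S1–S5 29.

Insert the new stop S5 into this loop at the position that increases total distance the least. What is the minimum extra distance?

Insertion cost between consecutive stops i–j is d(i,S5) + d(S5,j) − d(i,j):
  between Depot and S3: 24 + 5 − 28 = 1
  between S3 and S2: 5 + 33 − 34 = 4
  between S2 and S4: 33 + 30 − 17 = 46
  between S4 and S1: 30 + 29 − 20 = 39
  between S1 and Depot: 29 + 24 − 23 = 30
Cheapest insertion is between Depot and S3, adding 1.
New total = 122 + 1 = 123.

+1 min — insert S5 between Depot and S3.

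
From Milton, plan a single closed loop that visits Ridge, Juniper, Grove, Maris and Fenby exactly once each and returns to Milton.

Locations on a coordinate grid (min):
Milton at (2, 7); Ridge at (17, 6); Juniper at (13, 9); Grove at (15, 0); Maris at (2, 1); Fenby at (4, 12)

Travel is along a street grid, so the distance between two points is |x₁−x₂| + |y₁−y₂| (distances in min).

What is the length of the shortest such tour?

With 5 stops there are 5!/2 = 60 distinct round trips (a route and its reverse cost the same).
Milton - Ridge - Juniper - Grove - Maris - Fenby - Milton: 16+7+11+14+13+7 = 68
Milton - Ridge - Juniper - Grove - Fenby - Maris - Milton: 16+7+11+23+13+6 = 76
Milton - Ridge - Juniper - Maris - Grove - Fenby - Milton: 16+7+19+14+23+7 = 86
Milton - Ridge - Juniper - Maris - Fenby - Grove - Milton: 16+7+19+13+23+20 = 98
Milton - Ridge - Juniper - Fenby - Grove - Maris - Milton: 16+7+12+23+14+6 = 78
Milton - Ridge - Juniper - Fenby - Maris - Grove - Milton: 16+7+12+13+14+20 = 82
Milton - Ridge - Grove - Juniper - Maris - Fenby - Milton: 16+8+11+19+13+7 = 74
Milton - Ridge - Grove - Juniper - Fenby - Maris - Milton: 16+8+11+12+13+6 = 66
Milton - Ridge - Grove - Maris - Juniper - Fenby - Milton: 16+8+14+19+12+7 = 76
Milton - Ridge - Grove - Maris - Fenby - Juniper - Milton: 16+8+14+13+12+13 = 76
Milton - Ridge - Grove - Fenby - Juniper - Maris - Milton: 16+8+23+12+19+6 = 84
Milton - Ridge - Grove - Fenby - Maris - Juniper - Milton: 16+8+23+13+19+13 = 92
Milton - Ridge - Maris - Juniper - Grove - Fenby - Milton: 16+20+19+11+23+7 = 96
Milton - Ridge - Maris - Juniper - Fenby - Grove - Milton: 16+20+19+12+23+20 = 110
… (46 more)
Milton - Maris - Grove - Ridge - Juniper - Fenby - Milton: 6+14+8+7+12+7 = 54  ← best
The minimum is 54.
One optimal route: Milton → Maris → Grove → Ridge → Juniper → Fenby → Milton (or its reverse).

54 min — the shortest possible round trip.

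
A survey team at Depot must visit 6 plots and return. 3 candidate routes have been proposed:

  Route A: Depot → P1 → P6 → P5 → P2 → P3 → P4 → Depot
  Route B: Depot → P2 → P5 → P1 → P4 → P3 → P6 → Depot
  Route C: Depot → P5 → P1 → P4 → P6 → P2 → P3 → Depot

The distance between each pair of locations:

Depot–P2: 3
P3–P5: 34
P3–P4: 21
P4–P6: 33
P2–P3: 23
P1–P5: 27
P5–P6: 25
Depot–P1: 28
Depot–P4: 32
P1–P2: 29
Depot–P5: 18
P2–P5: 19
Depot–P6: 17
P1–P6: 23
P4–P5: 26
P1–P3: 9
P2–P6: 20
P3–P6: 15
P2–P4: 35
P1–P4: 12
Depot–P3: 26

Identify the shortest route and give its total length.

Shortest is Route B, total 114.

Route A: 28 + 23 + 25 + 19 + 23 + 21 + 32 = 171
Route B: 3 + 19 + 27 + 12 + 21 + 15 + 17 = 114
Route C: 18 + 27 + 12 + 33 + 20 + 23 + 26 = 159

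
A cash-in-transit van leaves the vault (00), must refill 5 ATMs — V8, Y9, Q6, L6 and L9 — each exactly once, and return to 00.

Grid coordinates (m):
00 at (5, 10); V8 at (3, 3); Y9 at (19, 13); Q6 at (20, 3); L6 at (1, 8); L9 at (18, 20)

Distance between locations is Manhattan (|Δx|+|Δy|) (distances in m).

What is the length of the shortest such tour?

Shortest round trip = 72 m.

00-V8-Y9-Q6-L6-L9-00: 9+26+11+24+29+23 = 122
00-V8-Y9-Q6-L9-L6-00: 9+26+11+19+29+6 = 100
00-V8-Y9-L6-Q6-L9-00: 9+26+23+24+19+23 = 124
00-V8-Y9-L6-L9-Q6-00: 9+26+23+29+19+22 = 128
00-V8-Y9-L9-Q6-L6-00: 9+26+8+19+24+6 = 92
00-V8-Y9-L9-L6-Q6-00: 9+26+8+29+24+22 = 118
00-V8-Q6-Y9-L6-L9-00: 9+17+11+23+29+23 = 112
00-V8-Q6-Y9-L9-L6-00: 9+17+11+8+29+6 = 80
00-V8-Q6-L6-Y9-L9-00: 9+17+24+23+8+23 = 104
00-V8-Q6-L6-L9-Y9-00: 9+17+24+29+8+17 = 104
00-V8-Q6-L9-Y9-L6-00: 9+17+19+8+23+6 = 82
00-V8-Q6-L9-L6-Y9-00: 9+17+19+29+23+17 = 114
00-V8-L6-Y9-Q6-L9-00: 9+7+23+11+19+23 = 92
00-V8-L6-Y9-L9-Q6-00: 9+7+23+8+19+22 = 88
… (46 more)
00-L6-V8-Q6-Y9-L9-00: 6+7+17+11+8+23 = 72  ← best
The minimum is 72.
One optimal route: 00 → L6 → V8 → Q6 → Y9 → L9 → 00 (or its reverse).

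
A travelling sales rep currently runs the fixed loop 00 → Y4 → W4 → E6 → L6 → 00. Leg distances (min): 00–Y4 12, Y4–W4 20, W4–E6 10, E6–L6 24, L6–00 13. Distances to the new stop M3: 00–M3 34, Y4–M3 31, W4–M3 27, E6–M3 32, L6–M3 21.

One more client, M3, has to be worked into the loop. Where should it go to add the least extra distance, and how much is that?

Insertion cost between consecutive stops i–j is d(i,M3) + d(M3,j) − d(i,j):
  between 00 and Y4: 34 + 31 − 12 = 53
  between Y4 and W4: 31 + 27 − 20 = 38
  between W4 and E6: 27 + 32 − 10 = 49
  between E6 and L6: 32 + 21 − 24 = 29
  between L6 and 00: 21 + 34 − 13 = 42
Cheapest insertion is between E6 and L6, adding 29.
New total = 79 + 29 = 108.

Minimum extra distance: 29 min, inserting M3 between E6 and L6.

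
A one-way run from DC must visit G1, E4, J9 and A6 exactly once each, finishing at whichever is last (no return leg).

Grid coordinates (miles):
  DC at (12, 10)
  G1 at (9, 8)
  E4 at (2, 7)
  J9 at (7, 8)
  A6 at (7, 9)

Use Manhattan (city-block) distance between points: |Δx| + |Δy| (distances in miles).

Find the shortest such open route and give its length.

Minimum one-way distance = 15 miles.

There are 4! = 24 possible orderings.
DC - G1 - E4 - J9 - A6: 5+8+6+1 = 20
DC - G1 - E4 - A6 - J9: 5+8+7+1 = 21
DC - G1 - J9 - E4 - A6: 5+2+6+7 = 20
DC - G1 - J9 - A6 - E4: 5+2+1+7 = 15
DC - G1 - A6 - E4 - J9: 5+3+7+6 = 21
DC - G1 - A6 - J9 - E4: 5+3+1+6 = 15
DC - E4 - G1 - J9 - A6: 13+8+2+1 = 24
DC - E4 - G1 - A6 - J9: 13+8+3+1 = 25
DC - E4 - J9 - G1 - A6: 13+6+2+3 = 24
DC - E4 - J9 - A6 - G1: 13+6+1+3 = 23
DC - E4 - A6 - G1 - J9: 13+7+3+2 = 25
DC - E4 - A6 - J9 - G1: 13+7+1+2 = 23
DC - J9 - G1 - E4 - A6: 7+2+8+7 = 24
DC - J9 - G1 - A6 - E4: 7+2+3+7 = 19
… (10 more)
The minimum is 15.
One shortest path: DC → G1 → J9 → A6 → E4.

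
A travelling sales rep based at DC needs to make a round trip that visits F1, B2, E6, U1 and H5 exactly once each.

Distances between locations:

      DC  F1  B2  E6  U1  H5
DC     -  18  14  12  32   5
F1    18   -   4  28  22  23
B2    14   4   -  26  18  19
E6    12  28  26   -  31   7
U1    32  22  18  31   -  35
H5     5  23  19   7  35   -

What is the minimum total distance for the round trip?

Shortest round trip = 83.

There are 60 distinct closed tours to check (reversals are equivalent).
DC→F1→B2→E6→U1→H5→DC: 18+4+26+31+35+5 = 119
DC→F1→B2→E6→H5→U1→DC: 18+4+26+7+35+32 = 122
DC→F1→B2→U1→E6→H5→DC: 18+4+18+31+7+5 = 83
DC→F1→B2→U1→H5→E6→DC: 18+4+18+35+7+12 = 94
DC→F1→B2→H5→E6→U1→DC: 18+4+19+7+31+32 = 111
DC→F1→B2→H5→U1→E6→DC: 18+4+19+35+31+12 = 119
DC→F1→E6→B2→U1→H5→DC: 18+28+26+18+35+5 = 130
DC→F1→E6→B2→H5→U1→DC: 18+28+26+19+35+32 = 158
DC→F1→E6→U1→B2→H5→DC: 18+28+31+18+19+5 = 119
DC→F1→E6→U1→H5→B2→DC: 18+28+31+35+19+14 = 145
DC→F1→E6→H5→B2→U1→DC: 18+28+7+19+18+32 = 122
DC→F1→E6→H5→U1→B2→DC: 18+28+7+35+18+14 = 120
DC→F1→U1→B2→E6→H5→DC: 18+22+18+26+7+5 = 96
DC→F1→U1→B2→H5→E6→DC: 18+22+18+19+7+12 = 96
… (46 more)
The minimum is 83.
One optimal route: DC → F1 → B2 → U1 → E6 → H5 → DC (or its reverse).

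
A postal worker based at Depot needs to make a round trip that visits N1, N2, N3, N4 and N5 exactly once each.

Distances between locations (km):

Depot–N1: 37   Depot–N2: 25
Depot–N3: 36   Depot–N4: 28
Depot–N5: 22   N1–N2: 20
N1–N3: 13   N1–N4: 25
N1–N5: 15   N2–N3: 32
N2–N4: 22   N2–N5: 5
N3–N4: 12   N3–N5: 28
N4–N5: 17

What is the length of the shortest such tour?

There are 60 distinct closed tours to check (reversals are equivalent).
Depot-N1-N2-N3-N4-N5-Depot: 37+20+32+12+17+22 = 140
Depot-N1-N2-N3-N5-N4-Depot: 37+20+32+28+17+28 = 162
Depot-N1-N2-N4-N3-N5-Depot: 37+20+22+12+28+22 = 141
Depot-N1-N2-N4-N5-N3-Depot: 37+20+22+17+28+36 = 160
Depot-N1-N2-N5-N3-N4-Depot: 37+20+5+28+12+28 = 130
Depot-N1-N2-N5-N4-N3-Depot: 37+20+5+17+12+36 = 127
Depot-N1-N3-N2-N4-N5-Depot: 37+13+32+22+17+22 = 143
Depot-N1-N3-N2-N5-N4-Depot: 37+13+32+5+17+28 = 132
Depot-N1-N3-N4-N2-N5-Depot: 37+13+12+22+5+22 = 111
Depot-N1-N3-N4-N5-N2-Depot: 37+13+12+17+5+25 = 109
Depot-N1-N3-N5-N2-N4-Depot: 37+13+28+5+22+28 = 133
Depot-N1-N3-N5-N4-N2-Depot: 37+13+28+17+22+25 = 142
Depot-N1-N4-N2-N3-N5-Depot: 37+25+22+32+28+22 = 166
Depot-N1-N4-N2-N5-N3-Depot: 37+25+22+5+28+36 = 153
… (46 more)
Depot-N2-N5-N1-N3-N4-Depot: 25+5+15+13+12+28 = 98  ← best
The minimum is 98.
One optimal route: Depot → N2 → N5 → N1 → N3 → N4 → Depot (or its reverse).

Shortest round trip = 98 km.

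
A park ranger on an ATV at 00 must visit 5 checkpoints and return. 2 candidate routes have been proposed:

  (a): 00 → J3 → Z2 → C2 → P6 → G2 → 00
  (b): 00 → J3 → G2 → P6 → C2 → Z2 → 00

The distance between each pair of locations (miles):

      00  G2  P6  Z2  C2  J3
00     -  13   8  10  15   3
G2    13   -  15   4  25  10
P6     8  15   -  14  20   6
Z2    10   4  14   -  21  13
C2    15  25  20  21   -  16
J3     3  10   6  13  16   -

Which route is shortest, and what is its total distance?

(a): 3 + 13 + 21 + 20 + 15 + 13 = 85
(b): 3 + 10 + 15 + 20 + 21 + 10 = 79

Shortest is (b), total 79 miles.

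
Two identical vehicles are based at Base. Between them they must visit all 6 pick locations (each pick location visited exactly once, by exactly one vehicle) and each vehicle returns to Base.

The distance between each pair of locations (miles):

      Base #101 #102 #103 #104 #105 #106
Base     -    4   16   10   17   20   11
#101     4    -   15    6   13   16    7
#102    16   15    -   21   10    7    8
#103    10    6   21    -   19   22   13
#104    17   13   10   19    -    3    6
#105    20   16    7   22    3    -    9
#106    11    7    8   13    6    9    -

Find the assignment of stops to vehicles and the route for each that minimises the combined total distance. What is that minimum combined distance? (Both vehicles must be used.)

Minimum combined distance: 63 miles.

There are 2^5 − 1 = 31 ways to divide the 6 stops into two non-empty groups. For each, the best each vehicle can do is its own shortest tour through its group:
  {#101} + {#102, #103, #104, #105, #106}: 8 + 55 = 63
  {#102} + {#101, #103, #104, #105, #106}: 32 + 52 = 84
  {#101, #102} + {#103, #104, #105, #106}: 35 + 52 = 87
  {#103} + {#101, #102, #104, #105, #106}: 20 + 43 = 63
  {#101, #103} + {#102, #104, #105, #106}: 20 + 43 = 63
  {#102, #103} + {#101, #104, #105, #106}: 47 + 40 = 87
  … (31 splits in total)
Best: vehicle 1 Base → #101 → Base = 8; vehicle 2 Base → #102 → #105 → #104 → #106 → #103 → Base = 55; combined 63.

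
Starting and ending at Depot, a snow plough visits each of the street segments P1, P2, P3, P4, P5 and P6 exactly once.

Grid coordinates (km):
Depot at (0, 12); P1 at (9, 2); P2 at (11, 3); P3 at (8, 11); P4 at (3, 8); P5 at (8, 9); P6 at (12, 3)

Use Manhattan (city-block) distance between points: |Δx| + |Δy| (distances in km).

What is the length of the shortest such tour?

There are 360 distinct closed tours to check (reversals are equivalent).
Depot → P1 → P2 → P3 → P4 → P5 → P6 → Depot: 19+3+11+8+6+10+21 = 78
Depot → P1 → P2 → P3 → P4 → P6 → P5 → Depot: 19+3+11+8+14+10+11 = 76
Depot → P1 → P2 → P3 → P5 → P4 → P6 → Depot: 19+3+11+2+6+14+21 = 76
Depot → P1 → P2 → P3 → P5 → P6 → P4 → Depot: 19+3+11+2+10+14+7 = 66
Depot → P1 → P2 → P3 → P6 → P4 → P5 → Depot: 19+3+11+12+14+6+11 = 76
Depot → P1 → P2 → P3 → P6 → P5 → P4 → Depot: 19+3+11+12+10+6+7 = 68
Depot → P1 → P2 → P4 → P3 → P5 → P6 → Depot: 19+3+13+8+2+10+21 = 76
Depot → P1 → P2 → P4 → P3 → P6 → P5 → Depot: 19+3+13+8+12+10+11 = 76
… (352 more)
Depot → P3 → P5 → P1 → P2 → P6 → P4 → Depot: 9+2+8+3+1+14+7 = 44  ← best
The minimum is 44.
One optimal route: Depot → P3 → P5 → P1 → P2 → P6 → P4 → Depot (or its reverse).

Shortest round trip = 44 km.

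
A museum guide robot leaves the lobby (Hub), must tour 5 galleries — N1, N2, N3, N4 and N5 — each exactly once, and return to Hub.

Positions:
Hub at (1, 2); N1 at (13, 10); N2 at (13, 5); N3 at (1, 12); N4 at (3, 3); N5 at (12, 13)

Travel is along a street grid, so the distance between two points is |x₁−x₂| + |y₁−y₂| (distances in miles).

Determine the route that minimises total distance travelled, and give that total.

There are 60 distinct closed tours to check (reversals are equivalent).
Hub - N1 - N2 - N3 - N4 - N5 - Hub: 20+5+19+11+19+22 = 96
Hub - N1 - N2 - N3 - N5 - N4 - Hub: 20+5+19+12+19+3 = 78
Hub - N1 - N2 - N4 - N3 - N5 - Hub: 20+5+12+11+12+22 = 82
Hub - N1 - N2 - N4 - N5 - N3 - Hub: 20+5+12+19+12+10 = 78
Hub - N1 - N2 - N5 - N3 - N4 - Hub: 20+5+9+12+11+3 = 60
Hub - N1 - N2 - N5 - N4 - N3 - Hub: 20+5+9+19+11+10 = 74
Hub - N1 - N3 - N2 - N4 - N5 - Hub: 20+14+19+12+19+22 = 106
Hub - N1 - N3 - N2 - N5 - N4 - Hub: 20+14+19+9+19+3 = 84
Hub - N1 - N3 - N4 - N2 - N5 - Hub: 20+14+11+12+9+22 = 88
Hub - N1 - N3 - N4 - N5 - N2 - Hub: 20+14+11+19+9+15 = 88
Hub - N1 - N3 - N5 - N2 - N4 - Hub: 20+14+12+9+12+3 = 70
Hub - N1 - N3 - N5 - N4 - N2 - Hub: 20+14+12+19+12+15 = 92
Hub - N1 - N4 - N2 - N3 - N5 - Hub: 20+17+12+19+12+22 = 102
Hub - N1 - N4 - N2 - N5 - N3 - Hub: 20+17+12+9+12+10 = 80
… (46 more)
Hub - N3 - N5 - N1 - N2 - N4 - Hub: 10+12+4+5+12+3 = 46  ← best
The minimum is 46.
One optimal route: Hub → N3 → N5 → N1 → N2 → N4 → Hub (or its reverse).

Minimum total distance: 46 miles.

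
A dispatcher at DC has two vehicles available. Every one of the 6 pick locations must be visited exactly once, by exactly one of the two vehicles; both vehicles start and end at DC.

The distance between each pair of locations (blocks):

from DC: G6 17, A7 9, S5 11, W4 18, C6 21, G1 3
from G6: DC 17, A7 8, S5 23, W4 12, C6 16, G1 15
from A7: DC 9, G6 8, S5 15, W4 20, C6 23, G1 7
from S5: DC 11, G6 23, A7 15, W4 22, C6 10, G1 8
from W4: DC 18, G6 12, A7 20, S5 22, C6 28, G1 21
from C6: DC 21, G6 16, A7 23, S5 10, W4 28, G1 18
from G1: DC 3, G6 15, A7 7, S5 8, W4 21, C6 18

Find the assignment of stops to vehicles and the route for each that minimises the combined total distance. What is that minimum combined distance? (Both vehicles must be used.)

84 blocks — the smallest possible combined total.

There are 2^5 − 1 = 31 ways to divide the 6 stops into two non-empty groups. For each, the best each vehicle can do is its own shortest tour through its group:
  {G6} + {A7, S5, W4, C6, G1}: 34 + 78 = 112
  {A7} + {G6, S5, W4, C6, G1}: 18 + 67 = 85
  {G6, A7} + {S5, W4, C6, G1}: 34 + 67 = 101
  {S5} + {G6, A7, W4, C6, G1}: 22 + 78 = 100
  {G6, S5} + {A7, W4, C6, G1}: 51 + 78 = 129
  {A7, S5} + {G6, W4, C6, G1}: 35 + 67 = 102
  … (31 splits in total)
  {G6, A7, S5, W4, C6} + {G1}: 78 + 6 = 84  ← best
Best: vehicle 1 DC → A7 → G6 → W4 → C6 → S5 → DC = 78; vehicle 2 DC → G1 → DC = 6; combined 84.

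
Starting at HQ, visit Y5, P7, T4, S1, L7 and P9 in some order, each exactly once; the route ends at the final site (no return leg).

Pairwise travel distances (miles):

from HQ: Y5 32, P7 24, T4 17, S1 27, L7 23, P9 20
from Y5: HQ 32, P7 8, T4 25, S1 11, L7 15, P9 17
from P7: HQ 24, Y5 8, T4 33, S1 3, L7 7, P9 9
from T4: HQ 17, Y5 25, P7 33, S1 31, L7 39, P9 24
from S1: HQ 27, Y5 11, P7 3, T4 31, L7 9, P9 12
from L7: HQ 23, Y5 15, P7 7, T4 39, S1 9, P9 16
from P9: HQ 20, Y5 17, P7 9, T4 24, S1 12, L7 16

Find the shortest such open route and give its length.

There are 6! = 720 possible orderings.
HQ→Y5→P7→T4→S1→L7→P9: 32+8+33+31+9+16 = 129
HQ→Y5→P7→T4→S1→P9→L7: 32+8+33+31+12+16 = 132
HQ→Y5→P7→T4→L7→S1→P9: 32+8+33+39+9+12 = 133
HQ→Y5→P7→T4→L7→P9→S1: 32+8+33+39+16+12 = 140
HQ→Y5→P7→T4→P9→S1→L7: 32+8+33+24+12+9 = 118
HQ→Y5→P7→T4→P9→L7→S1: 32+8+33+24+16+9 = 122
HQ→Y5→P7→S1→T4→L7→P9: 32+8+3+31+39+16 = 129
HQ→Y5→P7→S1→T4→P9→L7: 32+8+3+31+24+16 = 114
… (712 more)
HQ→T4→P9→P7→S1→L7→Y5: 17+24+9+3+9+15 = 77  ← best
The minimum is 77.
One shortest path: HQ → T4 → P9 → P7 → S1 → L7 → Y5.

77 miles — the minimum one-way total.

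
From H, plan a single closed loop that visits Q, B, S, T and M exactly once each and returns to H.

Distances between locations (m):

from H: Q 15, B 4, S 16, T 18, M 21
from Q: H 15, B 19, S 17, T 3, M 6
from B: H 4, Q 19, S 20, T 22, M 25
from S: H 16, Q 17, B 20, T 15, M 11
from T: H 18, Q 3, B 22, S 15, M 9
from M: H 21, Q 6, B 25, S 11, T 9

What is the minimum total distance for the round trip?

There are 60 distinct closed tours to check (reversals are equivalent).
H-Q-B-S-T-M-H: 15+19+20+15+9+21 = 99
H-Q-B-S-M-T-H: 15+19+20+11+9+18 = 92
H-Q-B-T-S-M-H: 15+19+22+15+11+21 = 103
H-Q-B-T-M-S-H: 15+19+22+9+11+16 = 92
H-Q-B-M-S-T-H: 15+19+25+11+15+18 = 103
H-Q-B-M-T-S-H: 15+19+25+9+15+16 = 99
H-Q-S-B-T-M-H: 15+17+20+22+9+21 = 104
H-Q-S-B-M-T-H: 15+17+20+25+9+18 = 104
H-Q-S-T-B-M-H: 15+17+15+22+25+21 = 115
H-Q-S-T-M-B-H: 15+17+15+9+25+4 = 85
H-Q-S-M-B-T-H: 15+17+11+25+22+18 = 108
H-Q-S-M-T-B-H: 15+17+11+9+22+4 = 78
H-Q-T-B-S-M-H: 15+3+22+20+11+21 = 92
H-Q-T-B-M-S-H: 15+3+22+25+11+16 = 92
… (46 more)
H-Q-T-M-S-B-H: 15+3+9+11+20+4 = 62  ← best
The minimum is 62.
One optimal route: H → Q → T → M → S → B → H (or its reverse).

Shortest round trip = 62 m.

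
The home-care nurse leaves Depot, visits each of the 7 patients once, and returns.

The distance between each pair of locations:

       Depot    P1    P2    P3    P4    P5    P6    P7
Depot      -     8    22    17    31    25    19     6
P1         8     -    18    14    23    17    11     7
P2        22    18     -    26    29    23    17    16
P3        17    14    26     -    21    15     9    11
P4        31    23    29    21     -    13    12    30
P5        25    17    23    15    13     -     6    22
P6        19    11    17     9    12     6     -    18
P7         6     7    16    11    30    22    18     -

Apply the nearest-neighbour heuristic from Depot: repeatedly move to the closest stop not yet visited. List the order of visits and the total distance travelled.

Depot → [P7:6 / P1:8 / P3:17 / P6:19 / P2:22 / P5:25 / P4:31] → P7 (6)
P7 → [P1:7 / P3:11 / P2:16 / P6:18 / P5:22 / P4:30] → P1 (7)
P1 → [P6:11 / P3:14 / P5:17 / P2:18 / P4:23] → P6 (11)
P6 → [P5:6 / P3:9 / P4:12 / P2:17] → P5 (6)
P5 → [P4:13 / P3:15 / P2:23] → P4 (13)
P4 → [P3:21 / P2:29] → P3 (21)
P3 → [P2:26] → P2 (26)
Return P2→Depot: 22.
Total = 6 + 7 + 11 + 6 + 13 + 21 + 26 + 22 = 112.

Nearest-neighbour total = 112; route Depot → P7 → P1 → P6 → P5 → P4 → P3 → P2 → Depot.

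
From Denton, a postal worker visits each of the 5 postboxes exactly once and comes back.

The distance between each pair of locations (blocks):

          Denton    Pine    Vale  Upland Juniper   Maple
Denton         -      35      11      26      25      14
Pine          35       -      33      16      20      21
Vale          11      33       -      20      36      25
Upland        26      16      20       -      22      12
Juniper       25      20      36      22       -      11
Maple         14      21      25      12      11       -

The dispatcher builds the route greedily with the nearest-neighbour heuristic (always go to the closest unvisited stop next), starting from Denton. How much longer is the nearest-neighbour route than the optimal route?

Excess over optimum: 17 blocks.

Denton: Vale=11, Maple=14, Juniper=25, Upland=26, Pine=35 ⇒ Vale
Vale: Upland=20, Maple=25, Pine=33, Juniper=36 ⇒ Upland
Upland: Maple=12, Pine=16, Juniper=22 ⇒ Maple
Maple: Juniper=11, Pine=21 ⇒ Juniper
Juniper: Pine=20 ⇒ Pine
NN route Denton → Vale → Upland → Maple → Juniper → Pine → Denton costs 109.
Optimal: Denton → Vale → Upland → Pine → Juniper → Maple → Denton costs 92 (by enumerating all 60 distinct tours).
Excess = 109 − 92 = 17.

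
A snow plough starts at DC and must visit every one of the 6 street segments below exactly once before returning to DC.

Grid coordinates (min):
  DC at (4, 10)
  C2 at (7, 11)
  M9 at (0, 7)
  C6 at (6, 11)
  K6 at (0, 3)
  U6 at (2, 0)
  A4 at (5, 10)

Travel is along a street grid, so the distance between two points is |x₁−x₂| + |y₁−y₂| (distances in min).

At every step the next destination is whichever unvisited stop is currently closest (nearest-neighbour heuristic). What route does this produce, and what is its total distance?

36 min along DC → A4 → C6 → C2 → M9 → K6 → U6 → DC.

From DC: distances to unvisited — A4=1, C6=3, C2=4, M9=7, K6=11, U6=12. Nearest is A4 (1).
From A4: distances to unvisited — C6=2, C2=3, M9=8, K6=12, U6=13. Nearest is C6 (2).
From C6: distances to unvisited — C2=1, M9=10, K6=14, U6=15. Nearest is C2 (1).
From C2: distances to unvisited — M9=11, K6=15, U6=16. Nearest is M9 (11).
From M9: distances to unvisited — K6=4, U6=9. Nearest is K6 (4).
From K6: distances to unvisited — U6=5. Nearest is U6 (5).
Return U6→DC: 12.
Total = 1 + 2 + 1 + 11 + 4 + 5 + 12 = 36.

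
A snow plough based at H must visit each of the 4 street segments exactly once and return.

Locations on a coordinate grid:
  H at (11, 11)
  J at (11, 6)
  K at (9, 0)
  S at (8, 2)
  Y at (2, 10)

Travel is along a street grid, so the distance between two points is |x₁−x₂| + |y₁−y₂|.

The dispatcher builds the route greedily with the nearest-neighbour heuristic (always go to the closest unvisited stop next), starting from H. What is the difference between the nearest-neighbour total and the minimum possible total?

The nearest-neighbour route is 2 longer than optimal.

H: J=5, Y=10, S=12, K=13 ⇒ J
J: S=7, K=8, Y=13 ⇒ S
S: K=3, Y=14 ⇒ K
K: Y=17 ⇒ Y
NN route H → J → S → K → Y → H costs 42.
Optimal: H → J → K → S → Y → H costs 40 (by enumerating all 12 distinct tours).
Excess = 42 − 40 = 2.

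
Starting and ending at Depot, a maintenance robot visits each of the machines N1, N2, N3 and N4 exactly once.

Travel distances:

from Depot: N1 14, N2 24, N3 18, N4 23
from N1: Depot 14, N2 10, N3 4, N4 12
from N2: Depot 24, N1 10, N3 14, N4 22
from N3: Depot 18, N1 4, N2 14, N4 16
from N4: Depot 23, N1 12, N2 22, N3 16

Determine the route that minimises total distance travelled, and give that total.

Shortest round trip = 77.

With 4 stops there are 4!/2 = 12 distinct round trips (a route and its reverse cost the same).
Depot-N1-N2-N3-N4-Depot: 14+10+14+16+23 = 77
Depot-N1-N2-N4-N3-Depot: 14+10+22+16+18 = 80
Depot-N1-N3-N2-N4-Depot: 14+4+14+22+23 = 77
Depot-N1-N3-N4-N2-Depot: 14+4+16+22+24 = 80
Depot-N1-N4-N2-N3-Depot: 14+12+22+14+18 = 80
Depot-N1-N4-N3-N2-Depot: 14+12+16+14+24 = 80
Depot-N2-N1-N3-N4-Depot: 24+10+4+16+23 = 77
Depot-N2-N1-N4-N3-Depot: 24+10+12+16+18 = 80
Depot-N2-N3-N1-N4-Depot: 24+14+4+12+23 = 77
Depot-N2-N4-N1-N3-Depot: 24+22+12+4+18 = 80
Depot-N3-N1-N2-N4-Depot: 18+4+10+22+23 = 77
Depot-N3-N2-N1-N4-Depot: 18+14+10+12+23 = 77
The minimum is 77.
One optimal route: Depot → N1 → N2 → N3 → N4 → Depot (or its reverse).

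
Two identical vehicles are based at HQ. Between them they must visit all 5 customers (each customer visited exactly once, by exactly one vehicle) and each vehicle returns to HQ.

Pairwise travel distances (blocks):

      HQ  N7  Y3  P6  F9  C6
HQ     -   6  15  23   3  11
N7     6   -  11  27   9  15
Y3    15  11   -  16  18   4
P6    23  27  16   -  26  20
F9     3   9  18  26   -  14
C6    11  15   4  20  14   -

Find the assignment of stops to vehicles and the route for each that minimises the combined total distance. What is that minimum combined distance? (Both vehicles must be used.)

70 blocks — the smallest possible combined total.

There are 2^4 − 1 = 15 ways to divide the 5 stops into two non-empty groups. For each, the best each vehicle can do is its own shortest tour through its group:
  {N7} + {Y3, P6, F9, C6}: 12 + 60 = 72
  {Y3} + {N7, P6, F9, C6}: 30 + 70 = 100
  {N7, Y3} + {P6, F9, C6}: 32 + 60 = 92
  {P6} + {N7, Y3, F9, C6}: 46 + 38 = 84
  {N7, P6} + {Y3, F9, C6}: 56 + 36 = 92
  {Y3, P6} + {N7, F9, C6}: 54 + 38 = 92
  … (15 splits in total)
  {F9} + {N7, Y3, P6, C6}: 6 + 64 = 70  ← best
Best: vehicle 1 HQ → F9 → HQ = 6; vehicle 2 HQ → N7 → Y3 → P6 → C6 → HQ = 64; combined 70.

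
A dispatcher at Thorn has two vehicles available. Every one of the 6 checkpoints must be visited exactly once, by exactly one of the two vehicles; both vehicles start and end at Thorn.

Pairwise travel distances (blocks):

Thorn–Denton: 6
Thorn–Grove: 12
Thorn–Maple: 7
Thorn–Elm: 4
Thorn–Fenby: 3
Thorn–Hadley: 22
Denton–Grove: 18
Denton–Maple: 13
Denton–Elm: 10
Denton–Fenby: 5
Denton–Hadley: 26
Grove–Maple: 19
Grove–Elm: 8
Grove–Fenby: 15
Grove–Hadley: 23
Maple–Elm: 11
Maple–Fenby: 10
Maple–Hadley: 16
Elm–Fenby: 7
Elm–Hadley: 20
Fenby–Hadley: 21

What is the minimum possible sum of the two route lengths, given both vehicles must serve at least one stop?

Try each way of splitting the stops between the two vehicles (each non-empty) and, for each split, find the best tour for each vehicle:
  {Denton} + {Grove, Maple, Elm, Fenby, Hadley}: 12 + 64 = 76
  {Grove} + {Denton, Maple, Elm, Fenby, Hadley}: 24 + 61 = 85
  {Denton, Grove} + {Maple, Elm, Fenby, Hadley}: 36 + 53 = 89
  {Maple} + {Denton, Grove, Elm, Fenby, Hadley}: 14 + 67 = 81
  {Denton, Maple} + {Grove, Elm, Fenby, Hadley}: 26 + 59 = 85
  {Grove, Maple} + {Denton, Elm, Fenby, Hadley}: 38 + 56 = 94
  … (31 splits in total)
  {Denton, Fenby} + {Grove, Maple, Elm, Hadley}: 14 + 58 = 72  ← best
Best: vehicle 1 Thorn → Denton → Fenby → Thorn = 14; vehicle 2 Thorn → Maple → Hadley → Grove → Elm → Thorn = 58; combined 72.

Minimum combined distance: 72 blocks.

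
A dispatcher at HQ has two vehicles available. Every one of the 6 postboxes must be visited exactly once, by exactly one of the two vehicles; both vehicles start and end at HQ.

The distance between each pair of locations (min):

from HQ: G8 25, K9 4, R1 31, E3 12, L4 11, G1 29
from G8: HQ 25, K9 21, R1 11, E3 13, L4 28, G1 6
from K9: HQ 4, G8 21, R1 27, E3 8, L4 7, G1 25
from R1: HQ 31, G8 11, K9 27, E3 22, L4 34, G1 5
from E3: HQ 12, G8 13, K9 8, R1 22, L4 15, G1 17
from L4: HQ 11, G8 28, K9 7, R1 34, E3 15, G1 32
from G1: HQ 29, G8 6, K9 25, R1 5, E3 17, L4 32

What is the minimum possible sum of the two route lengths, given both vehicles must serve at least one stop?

Check every non-empty split of the stops between the two vehicles; for each half take its own optimal tour:
  {G8} + {K9, R1, E3, L4, G1}: 50 + 79 = 129
  {K9} + {G8, R1, E3, L4, G1}: 8 + 81 = 89
  {G8, K9} + {R1, E3, L4, G1}: 50 + 79 = 129
  {R1} + {G8, K9, E3, L4, G1}: 62 + 74 = 136
  {G8, R1} + {K9, E3, L4, G1}: 67 + 72 = 139
  {K9, R1} + {G8, E3, L4, G1}: 62 + 74 = 136
  … (31 splits in total)
Best: vehicle 1 HQ → K9 → HQ = 8; vehicle 2 HQ → R1 → G1 → G8 → E3 → L4 → HQ = 81; combined 89.

89 min — the smallest possible combined total.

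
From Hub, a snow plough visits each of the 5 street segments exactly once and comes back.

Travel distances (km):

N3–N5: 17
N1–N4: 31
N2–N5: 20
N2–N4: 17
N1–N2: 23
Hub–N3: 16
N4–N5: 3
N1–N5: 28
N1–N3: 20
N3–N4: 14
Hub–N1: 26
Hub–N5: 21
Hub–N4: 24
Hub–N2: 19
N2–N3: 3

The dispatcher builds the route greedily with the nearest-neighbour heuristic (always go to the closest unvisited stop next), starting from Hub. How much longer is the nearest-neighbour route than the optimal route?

The nearest-neighbour route is 3 km longer than optimal.

Hub: N3=16, N2=19, N5=21, N4=24, N1=26 ⇒ N3
N3: N2=3, N4=14, N5=17, N1=20 ⇒ N2
N2: N4=17, N5=20, N1=23 ⇒ N4
N4: N5=3, N1=31 ⇒ N5
N5: N1=28 ⇒ N1
NN route Hub → N3 → N2 → N4 → N5 → N1 → Hub costs 93.
Optimal: Hub → N1 → N2 → N3 → N4 → N5 → Hub costs 90 (by enumerating all 60 distinct tours).
Excess = 93 − 90 = 3.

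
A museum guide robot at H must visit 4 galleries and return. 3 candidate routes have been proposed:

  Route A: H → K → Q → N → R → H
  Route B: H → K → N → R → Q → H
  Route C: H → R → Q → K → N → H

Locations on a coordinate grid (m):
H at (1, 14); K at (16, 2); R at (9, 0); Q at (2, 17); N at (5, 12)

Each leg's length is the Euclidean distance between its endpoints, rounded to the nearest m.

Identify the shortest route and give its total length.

68 m — Route B is the shortest.

Route A: 19 + 21 + 6 + 13 + 16 = 75
Route B: 19 + 15 + 13 + 18 + 3 = 68
Route C: 16 + 18 + 21 + 15 + 4 = 74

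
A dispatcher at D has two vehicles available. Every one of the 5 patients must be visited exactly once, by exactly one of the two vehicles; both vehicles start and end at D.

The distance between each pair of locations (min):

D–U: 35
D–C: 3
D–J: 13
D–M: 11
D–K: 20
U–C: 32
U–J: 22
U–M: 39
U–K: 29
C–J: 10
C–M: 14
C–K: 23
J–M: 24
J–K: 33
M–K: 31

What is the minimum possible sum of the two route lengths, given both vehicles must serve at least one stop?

Minimum combined distance: 106 min.

There are 2^4 − 1 = 15 ways to divide the 5 stops into two non-empty groups. For each, the best each vehicle can do is its own shortest tour through its group:
  {U} + {C, J, M, K}: 70 + 88 = 158
  {C} + {U, J, M, K}: 6 + 106 = 112
  {U, C} + {J, M, K}: 70 + 88 = 158
  {J} + {U, C, M, K}: 26 + 105 = 131
  {U, J} + {C, M, K}: 70 + 68 = 138
  {C, J} + {U, M, K}: 26 + 99 = 125
  … (15 splits in total)
  {M} + {U, C, J, K}: 22 + 84 = 106  ← best
Best: vehicle 1 D → M → D = 22; vehicle 2 D → C → J → U → K → D = 84; combined 106.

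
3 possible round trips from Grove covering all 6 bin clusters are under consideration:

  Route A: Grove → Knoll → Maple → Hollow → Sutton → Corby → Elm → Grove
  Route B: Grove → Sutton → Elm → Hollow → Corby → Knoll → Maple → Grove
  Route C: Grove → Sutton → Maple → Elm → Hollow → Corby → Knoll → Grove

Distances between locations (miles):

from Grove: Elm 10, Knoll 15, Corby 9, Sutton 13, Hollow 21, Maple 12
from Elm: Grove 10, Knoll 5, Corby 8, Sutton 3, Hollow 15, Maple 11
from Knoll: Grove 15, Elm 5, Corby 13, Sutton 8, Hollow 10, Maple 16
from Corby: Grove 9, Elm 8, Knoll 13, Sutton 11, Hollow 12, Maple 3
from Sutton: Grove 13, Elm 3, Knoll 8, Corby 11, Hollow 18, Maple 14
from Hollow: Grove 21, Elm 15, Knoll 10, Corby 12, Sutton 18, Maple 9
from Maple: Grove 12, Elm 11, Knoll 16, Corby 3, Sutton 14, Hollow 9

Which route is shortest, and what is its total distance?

Shortest is Route B, total 84 miles.

Route A: 15 + 16 + 9 + 18 + 11 + 8 + 10 = 87
Route B: 13 + 3 + 15 + 12 + 13 + 16 + 12 = 84
Route C: 13 + 14 + 11 + 15 + 12 + 13 + 15 = 93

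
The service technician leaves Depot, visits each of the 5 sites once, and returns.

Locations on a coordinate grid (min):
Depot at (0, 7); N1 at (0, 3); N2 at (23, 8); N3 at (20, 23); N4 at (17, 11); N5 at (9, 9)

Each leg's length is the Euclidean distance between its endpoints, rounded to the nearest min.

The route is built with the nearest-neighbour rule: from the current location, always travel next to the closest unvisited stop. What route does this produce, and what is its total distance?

At Depot the remaining stops are N1 4, N5 9, N4 17, N2 23, N3 26; go to N1.
At N1 the remaining stops are N5 11, N4 19, N2 24, N3 28; go to N5.
At N5 the remaining stops are N4 8, N2 14, N3 18; go to N4.
At N4 the remaining stops are N2 7, N3 12; go to N2.
At N2 the remaining stops are N3 15; go to N3.
Return N3→Depot: 26.
Total = 4 + 11 + 8 + 7 + 15 + 26 = 71.

Total distance 71 min via the nearest-neighbour route Depot → N1 → N5 → N4 → N2 → N3 → Depot.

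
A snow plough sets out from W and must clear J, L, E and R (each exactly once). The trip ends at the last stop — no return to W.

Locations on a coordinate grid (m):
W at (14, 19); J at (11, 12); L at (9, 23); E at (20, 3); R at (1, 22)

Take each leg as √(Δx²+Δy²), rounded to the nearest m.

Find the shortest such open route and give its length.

There are 4! = 24 possible orderings.
W - J - L - E - R: 8+11+23+27 = 69
W - J - L - R - E: 8+11+8+27 = 54
W - J - E - L - R: 8+13+23+8 = 52
W - J - E - R - L: 8+13+27+8 = 56
W - J - R - L - E: 8+14+8+23 = 53
W - J - R - E - L: 8+14+27+23 = 72
W - L - J - E - R: 6+11+13+27 = 57
W - L - J - R - E: 6+11+14+27 = 58
W - L - E - J - R: 6+23+13+14 = 56
W - L - E - R - J: 6+23+27+14 = 70
W - L - R - J - E: 6+8+14+13 = 41
W - L - R - E - J: 6+8+27+13 = 54
W - E - J - L - R: 17+13+11+8 = 49
W - E - J - R - L: 17+13+14+8 = 52
… (10 more)
The minimum is 41.
One shortest path: W → L → R → J → E.

Shortest open route: 41 m.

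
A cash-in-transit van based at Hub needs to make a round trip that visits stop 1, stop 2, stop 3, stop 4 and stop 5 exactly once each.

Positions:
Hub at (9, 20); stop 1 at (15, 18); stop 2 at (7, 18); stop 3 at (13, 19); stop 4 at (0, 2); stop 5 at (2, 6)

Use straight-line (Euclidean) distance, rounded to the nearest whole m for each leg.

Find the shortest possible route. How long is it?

Hub→stop 1→stop 2→stop 3→stop 4→stop 5→Hub: 6+8+6+21+4+16 = 61
Hub→stop 1→stop 2→stop 3→stop 5→stop 4→Hub: 6+8+6+17+4+20 = 61
Hub→stop 1→stop 2→stop 4→stop 3→stop 5→Hub: 6+8+17+21+17+16 = 85
Hub→stop 1→stop 2→stop 4→stop 5→stop 3→Hub: 6+8+17+4+17+4 = 56
Hub→stop 1→stop 2→stop 5→stop 3→stop 4→Hub: 6+8+13+17+21+20 = 85
Hub→stop 1→stop 2→stop 5→stop 4→stop 3→Hub: 6+8+13+4+21+4 = 56
Hub→stop 1→stop 3→stop 2→stop 4→stop 5→Hub: 6+2+6+17+4+16 = 51
Hub→stop 1→stop 3→stop 2→stop 5→stop 4→Hub: 6+2+6+13+4+20 = 51
Hub→stop 1→stop 3→stop 4→stop 2→stop 5→Hub: 6+2+21+17+13+16 = 75
Hub→stop 1→stop 3→stop 4→stop 5→stop 2→Hub: 6+2+21+4+13+3 = 49
Hub→stop 1→stop 3→stop 5→stop 2→stop 4→Hub: 6+2+17+13+17+20 = 75
Hub→stop 1→stop 3→stop 5→stop 4→stop 2→Hub: 6+2+17+4+17+3 = 49
Hub→stop 1→stop 4→stop 2→stop 3→stop 5→Hub: 6+22+17+6+17+16 = 84
Hub→stop 1→stop 4→stop 2→stop 5→stop 3→Hub: 6+22+17+13+17+4 = 79
… (46 more)
Hub→stop 2→stop 4→stop 5→stop 1→stop 3→Hub: 3+17+4+18+2+4 = 48  ← best
The minimum is 48.
One optimal route: Hub → stop 2 → stop 4 → stop 5 → stop 1 → stop 3 → Hub (or its reverse).

48 m — the shortest possible round trip.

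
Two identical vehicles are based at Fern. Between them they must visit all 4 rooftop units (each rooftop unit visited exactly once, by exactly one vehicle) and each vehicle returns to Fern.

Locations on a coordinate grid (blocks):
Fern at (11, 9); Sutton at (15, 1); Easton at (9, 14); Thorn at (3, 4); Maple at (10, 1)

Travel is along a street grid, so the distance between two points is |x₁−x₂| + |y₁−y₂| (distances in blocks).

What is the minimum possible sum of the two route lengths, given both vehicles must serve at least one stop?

54 blocks — the smallest possible combined total.

There are 2^3 − 1 = 7 ways to divide the 4 stops into two non-empty groups. For each, the best each vehicle can do is its own shortest tour through its group:
  {Sutton} + {Easton, Thorn, Maple}: 24 + 42 = 66
  {Easton} + {Sutton, Thorn, Maple}: 14 + 40 = 54
  {Sutton, Easton} + {Thorn, Maple}: 38 + 32 = 70
  {Thorn} + {Sutton, Easton, Maple}: 26 + 38 = 64
  {Sutton, Thorn} + {Easton, Maple}: 40 + 30 = 70
  {Easton, Thorn} + {Sutton, Maple}: 36 + 26 = 62
  … (7 splits in total)
Best: vehicle 1 Fern → Easton → Fern = 14; vehicle 2 Fern → Sutton → Maple → Thorn → Fern = 40; combined 54.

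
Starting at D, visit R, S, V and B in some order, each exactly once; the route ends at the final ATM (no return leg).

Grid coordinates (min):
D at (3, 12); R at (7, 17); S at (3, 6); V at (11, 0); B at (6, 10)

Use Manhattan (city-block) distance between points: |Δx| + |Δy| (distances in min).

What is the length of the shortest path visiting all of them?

There are 4! = 24 possible orderings.
D → R → S → V → B: 9+15+14+15 = 53
D → R → S → B → V: 9+15+7+15 = 46
D → R → V → S → B: 9+21+14+7 = 51
D → R → V → B → S: 9+21+15+7 = 52
D → R → B → S → V: 9+8+7+14 = 38
D → R → B → V → S: 9+8+15+14 = 46
D → S → R → V → B: 6+15+21+15 = 57
D → S → R → B → V: 6+15+8+15 = 44
D → S → V → R → B: 6+14+21+8 = 49
D → S → V → B → R: 6+14+15+8 = 43
D → S → B → R → V: 6+7+8+21 = 42
D → S → B → V → R: 6+7+15+21 = 49
D → V → R → S → B: 20+21+15+7 = 63
D → V → R → B → S: 20+21+8+7 = 56
… (10 more)
The minimum is 38.
One shortest path: D → R → B → S → V.

Minimum one-way distance = 38 min.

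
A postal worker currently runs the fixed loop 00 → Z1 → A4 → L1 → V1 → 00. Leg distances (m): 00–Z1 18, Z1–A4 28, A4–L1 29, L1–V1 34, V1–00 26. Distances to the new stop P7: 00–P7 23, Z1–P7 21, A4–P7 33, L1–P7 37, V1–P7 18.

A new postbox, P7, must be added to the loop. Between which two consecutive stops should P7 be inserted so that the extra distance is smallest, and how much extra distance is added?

Minimum extra distance: 15 m, inserting P7 between V1 and 00.

Insertion cost between consecutive stops i–j is d(i,P7) + d(P7,j) − d(i,j):
  between 00 and Z1: 23 + 21 − 18 = 26
  between Z1 and A4: 21 + 33 − 28 = 26
  between A4 and L1: 33 + 37 − 29 = 41
  between L1 and V1: 37 + 18 − 34 = 21
  between V1 and 00: 18 + 23 − 26 = 15
Cheapest insertion is between V1 and 00, adding 15.
New total = 135 + 15 = 150.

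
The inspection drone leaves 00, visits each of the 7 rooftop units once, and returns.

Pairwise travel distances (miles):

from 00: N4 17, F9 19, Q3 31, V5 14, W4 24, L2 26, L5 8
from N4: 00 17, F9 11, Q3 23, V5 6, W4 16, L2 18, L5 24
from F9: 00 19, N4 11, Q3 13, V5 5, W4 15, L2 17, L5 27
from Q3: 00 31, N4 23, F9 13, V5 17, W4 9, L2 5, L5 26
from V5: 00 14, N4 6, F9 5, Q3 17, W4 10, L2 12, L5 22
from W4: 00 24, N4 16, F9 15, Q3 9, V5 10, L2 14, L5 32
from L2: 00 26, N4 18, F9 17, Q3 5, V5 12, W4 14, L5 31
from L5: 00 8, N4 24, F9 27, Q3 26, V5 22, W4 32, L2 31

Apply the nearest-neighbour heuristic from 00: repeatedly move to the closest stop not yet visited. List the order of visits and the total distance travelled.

102 miles along 00 → L5 → V5 → F9 → N4 → W4 → Q3 → L2 → 00.

00 → [L5:8 / V5:14 / N4:17 / F9:19 / W4:24 / L2:26 / Q3:31] → L5 (8)
L5 → [V5:22 / N4:24 / Q3:26 / F9:27 / L2:31 / W4:32] → V5 (22)
V5 → [F9:5 / N4:6 / W4:10 / L2:12 / Q3:17] → F9 (5)
F9 → [N4:11 / Q3:13 / W4:15 / L2:17] → N4 (11)
N4 → [W4:16 / L2:18 / Q3:23] → W4 (16)
W4 → [Q3:9 / L2:14] → Q3 (9)
Q3 → [L2:5] → L2 (5)
Return L2→00: 26.
Total = 8 + 22 + 5 + 11 + 16 + 9 + 5 + 26 = 102.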